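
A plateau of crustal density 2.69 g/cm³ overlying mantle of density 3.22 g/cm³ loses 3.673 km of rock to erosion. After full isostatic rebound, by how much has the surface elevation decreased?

0.605 km

Rebound u = e ρ_c/ρ_m = 3.673 km × 2.69/3.22 = 3.068 km.
Net surface drop = e − u = 3.673 km − 3.068 km = e (ρ_m − ρ_c)/ρ_m = 0.605 km.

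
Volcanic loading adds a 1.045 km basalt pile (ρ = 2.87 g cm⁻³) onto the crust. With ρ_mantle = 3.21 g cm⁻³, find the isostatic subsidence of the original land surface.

0.934 km

Subaerial loading: s = t ρ_load / ρ_m.
s = 1.045 km × 2.87/3.21 = 0.934 km.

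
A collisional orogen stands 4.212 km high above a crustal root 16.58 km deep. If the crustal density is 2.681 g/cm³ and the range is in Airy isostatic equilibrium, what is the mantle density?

Airy balance: ρ_c h = (ρ_m − ρ_c) r → ρ_m = ρ_c (1 + h/r).
ρ_m = 2.681 × (1 + 4.212 km/16.58 km) = 3.36 g/cm³.

3.36 g/cm³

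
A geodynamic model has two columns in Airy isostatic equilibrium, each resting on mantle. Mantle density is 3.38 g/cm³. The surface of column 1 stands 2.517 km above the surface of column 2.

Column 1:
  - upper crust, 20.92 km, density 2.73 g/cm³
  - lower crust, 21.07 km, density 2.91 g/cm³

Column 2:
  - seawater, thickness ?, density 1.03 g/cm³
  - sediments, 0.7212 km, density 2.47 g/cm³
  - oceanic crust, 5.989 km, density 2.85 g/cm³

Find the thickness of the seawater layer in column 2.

Take the compensation level at the base of the deeper column (depth z_c below the surface of column 1) and equate Σ ρ_i t_i down to z_c; mantle fills any gap and the z_c terms cancel.
Column 1: 20.92×2.73 + 21.07×2.91 + (z_c − 41.99)×3.38
Column 2: 2.517×0 + x×1.03 + 0.7212×2.47 + 5.989×2.85 + (z_c − 2.517 − 6.7102 − x)×3.38
The z_c×3.38 term appears on both sides and cancels. Collect the known terms of each column as K = Σ(ρt)_known − 3.38 × (depth of known layers): K_1 = 118.4253 − 3.38×41.99 = −23.5009; K_2 = 18.850014 − 3.38×(2.517 + 6.7102) = −12.337922.
Balance: K_1 = K_2 − x×(3.38 − 1.03), so x = (K_2 − K_1)/(3.38 − 1.03) = 11.163/2.35 = 4.75 km.

4.75 km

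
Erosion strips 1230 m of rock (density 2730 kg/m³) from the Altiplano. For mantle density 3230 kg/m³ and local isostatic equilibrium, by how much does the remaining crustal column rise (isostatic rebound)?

1040 m

Unloading: uplift u = e ρ_c/ρ_m = 1230 m × 2730/3230 = 1040 m.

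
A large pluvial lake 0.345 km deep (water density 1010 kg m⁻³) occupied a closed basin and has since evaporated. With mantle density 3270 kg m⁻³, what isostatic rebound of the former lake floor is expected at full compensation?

u = d ρ_w/ρ_m = 0.345 km × 1010/3270 = 0.107 km.

0.107 km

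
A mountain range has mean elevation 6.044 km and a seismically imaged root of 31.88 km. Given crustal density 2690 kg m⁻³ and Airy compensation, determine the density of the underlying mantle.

Airy balance: ρ_c h = (ρ_m − ρ_c) r → ρ_m = ρ_c (1 + h/r).
ρ_m = 2690 × (1 + 6.044 km/31.88 km) = 3200 kg m⁻³.

3200 kg m⁻³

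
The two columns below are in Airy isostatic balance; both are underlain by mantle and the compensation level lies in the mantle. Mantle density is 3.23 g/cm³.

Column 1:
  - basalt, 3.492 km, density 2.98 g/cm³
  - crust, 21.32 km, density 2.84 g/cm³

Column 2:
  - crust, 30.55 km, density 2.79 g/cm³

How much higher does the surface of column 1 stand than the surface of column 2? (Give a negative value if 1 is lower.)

For any compensation level in the mantle, the mantle terms cancel and isostasy reduces to e = (Σt_1 − Σt_2) − (Σ(ρt)_1 − Σ(ρt)_2) / ρ_m.
Σt_1 = 24.812 km; Σt_2 = 30.55 km; Σ(ρt)_1 = 70.95496; Σ(ρt)_2 = 85.2345 (in km·g/cm³).
e = (24.812 − 30.55) − (70.95496 − 85.2345) / 3.23 = −1.32 km.

−1.32 km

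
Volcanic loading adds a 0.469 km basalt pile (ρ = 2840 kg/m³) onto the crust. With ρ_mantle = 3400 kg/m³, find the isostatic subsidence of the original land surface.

0.392 km

Subaerial loading: s = t ρ_load / ρ_m.
s = 0.469 km × 2840/3400 = 0.392 km.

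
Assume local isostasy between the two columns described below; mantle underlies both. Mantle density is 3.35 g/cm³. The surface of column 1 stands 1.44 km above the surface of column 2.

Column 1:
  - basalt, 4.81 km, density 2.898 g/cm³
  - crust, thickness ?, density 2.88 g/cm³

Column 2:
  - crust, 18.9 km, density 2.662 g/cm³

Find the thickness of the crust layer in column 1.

33.3 km

Take the compensation level at the base of the deeper column (depth z_c below the surface of column 1) and equate Σ ρ_i t_i down to z_c; mantle fills any gap and the z_c terms cancel.
Column 1: 4.81×2.898 + x×2.88 + (z_c − 4.81 − x)×3.35
Column 2: 1.44×0 + 18.9×2.662 + (z_c − 1.44 − 18.9)×3.35
The z_c×3.35 term appears on both sides and cancels. Collect the known terms of each column as K = Σ(ρt)_known − 3.35 × (depth of known layers): K_1 = 13.93938 − 3.35×4.81 = −2.17412; K_2 = 50.3118 − 3.35×(1.44 + 18.9) = −17.8272.
Balance: K_1 − x×(3.35 − 2.88) = K_2, so x = (K_1 − K_2)/(3.35 − 2.88) = 15.6531/0.47 = 33.3 km.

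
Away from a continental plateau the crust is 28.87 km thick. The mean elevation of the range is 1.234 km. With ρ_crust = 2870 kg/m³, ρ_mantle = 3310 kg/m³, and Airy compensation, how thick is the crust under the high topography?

Root depth r = h ρ_c / (ρ_m − ρ_c) = 1.234 km × 2870 / 440 = 8.049 km.
Total thickness = T + h + r = 28.87 km + 1.234 km + 8.049 km = 38.2 km.

38.2 km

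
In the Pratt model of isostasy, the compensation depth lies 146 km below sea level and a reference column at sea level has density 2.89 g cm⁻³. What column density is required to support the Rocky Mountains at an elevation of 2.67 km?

2.84 g cm⁻³

Pratt balance: ρ_ref D = ρ (D + h).
ρ = ρ_ref D/(D + h) = 2.89 × 146 km/(146 km + 2.67 km) = 2.84 g cm⁻³.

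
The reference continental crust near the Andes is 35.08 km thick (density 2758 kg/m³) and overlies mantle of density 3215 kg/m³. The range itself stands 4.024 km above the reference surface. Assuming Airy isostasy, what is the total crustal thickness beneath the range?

63.4 km

Root depth r = h ρ_c / (ρ_m − ρ_c) = 4.024 km × 2758 / 457 = 24.28 km.
Total thickness = T + h + r = 35.08 km + 4.024 km + 24.28 km = 63.4 km.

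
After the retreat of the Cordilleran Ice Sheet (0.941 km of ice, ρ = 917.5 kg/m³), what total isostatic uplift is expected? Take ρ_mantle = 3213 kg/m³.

Removing the load lets mantle flow back in; uplift u satisfies ρ_ice t = ρ_m u.
u = t ρ_ice/ρ_m = 0.941 km × 917.5/3213 = 0.269 km.

0.269 km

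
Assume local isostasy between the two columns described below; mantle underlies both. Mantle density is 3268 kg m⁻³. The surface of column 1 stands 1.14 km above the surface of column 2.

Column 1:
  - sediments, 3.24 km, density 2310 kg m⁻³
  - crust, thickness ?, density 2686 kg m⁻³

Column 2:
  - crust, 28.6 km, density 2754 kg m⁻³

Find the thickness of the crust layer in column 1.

26.3 km

Take the compensation level at the base of the deeper column (depth z_c below the surface of column 1) and equate Σ ρ_i t_i down to z_c; mantle fills any gap and the z_c terms cancel.
Column 1: 3.24×2310 + x×2686 + (z_c − 3.24 − x)×3268
Column 2: 1.14×0 + 28.6×2754 + (z_c − 1.14 − 28.6)×3268
The z_c×3268 term appears on both sides and cancels. Collect the known terms of each column as K = Σ(ρt)_known − 3268 × (depth of known layers): K_1 = 7484.4 − 3268×3.24 = −3103.92; K_2 = 78764.4 − 3268×(1.14 + 28.6) = −18425.92.
Balance: K_1 − x×(3268 − 2686) = K_2, so x = (K_1 − K_2)/(3268 − 2686) = 15322/582 = 26.3 km.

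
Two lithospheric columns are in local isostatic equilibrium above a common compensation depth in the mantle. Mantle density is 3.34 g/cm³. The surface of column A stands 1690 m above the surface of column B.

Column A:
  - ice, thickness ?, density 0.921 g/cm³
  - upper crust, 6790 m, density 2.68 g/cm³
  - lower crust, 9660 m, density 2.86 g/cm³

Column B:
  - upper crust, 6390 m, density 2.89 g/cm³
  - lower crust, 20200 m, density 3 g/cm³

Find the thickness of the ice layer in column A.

2590 m

Take the compensation level at the base of the deeper column (depth z_c below the surface of column A) and equate Σ ρ_i t_i down to z_c; mantle fills any gap and the z_c terms cancel.
Column A: x×0.921 + 6790×2.68 + 9660×2.86 + (z_c − 16450 − x)×3.34
Column B: 1690×0 + 6390×2.89 + 20200×3 + (z_c − 1690 − 26590)×3.34
The z_c×3.34 term appears on both sides and cancels. Collect the known terms of each column as K = Σ(ρt)_known − 3.34 × (depth of known layers): K_A = 45824.8 − 3.34×16450 = −9118.2; K_B = 79067.1 − 3.34×(1690 + 26590) = −15388.1.
Balance: K_A − x×(3.34 − 0.921) = K_B, so x = (K_A − K_B)/(3.34 − 0.921) = 6269.9/2.419 = 2590 m.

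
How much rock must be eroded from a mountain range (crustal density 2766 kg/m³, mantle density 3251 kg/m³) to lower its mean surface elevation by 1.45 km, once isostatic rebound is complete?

9.72 km

Net drop Δ = e − u = e − e ρ_c/ρ_m = e (ρ_m − ρ_c)/ρ_m.
e = Δ ρ_m/(ρ_m − ρ_c) = 1.45 km × 3251/485 = 9.72 km.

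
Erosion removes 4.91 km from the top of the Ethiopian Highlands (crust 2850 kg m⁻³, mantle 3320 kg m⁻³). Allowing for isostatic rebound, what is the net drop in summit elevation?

Rebound u = e ρ_c/ρ_m = 4.91 km × 2850/3320 = 4.215 km.
Net surface drop = e − u = 4.91 km − 4.215 km = e (ρ_m − ρ_c)/ρ_m = 0.695 km.

0.695 km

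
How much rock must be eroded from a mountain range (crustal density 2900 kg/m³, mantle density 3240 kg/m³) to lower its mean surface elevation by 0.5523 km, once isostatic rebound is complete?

Net drop Δ = e − u = e − e ρ_c/ρ_m = e (ρ_m − ρ_c)/ρ_m.
e = Δ ρ_m/(ρ_m − ρ_c) = 0.5523 km × 3240/340 = 5.26 km.

5.26 km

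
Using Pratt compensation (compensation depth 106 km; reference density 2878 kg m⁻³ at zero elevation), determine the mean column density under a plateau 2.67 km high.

Pratt balance: ρ_ref D = ρ (D + h).
ρ = ρ_ref D/(D + h) = 2878 × 106 km/(106 km + 2.67 km) = 2810 kg m⁻³.

2810 kg m⁻³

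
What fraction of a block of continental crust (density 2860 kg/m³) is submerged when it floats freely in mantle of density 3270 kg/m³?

Submerged fraction = ρ_obj/ρ_fluid = 2860/3270 = 0.875.

0.875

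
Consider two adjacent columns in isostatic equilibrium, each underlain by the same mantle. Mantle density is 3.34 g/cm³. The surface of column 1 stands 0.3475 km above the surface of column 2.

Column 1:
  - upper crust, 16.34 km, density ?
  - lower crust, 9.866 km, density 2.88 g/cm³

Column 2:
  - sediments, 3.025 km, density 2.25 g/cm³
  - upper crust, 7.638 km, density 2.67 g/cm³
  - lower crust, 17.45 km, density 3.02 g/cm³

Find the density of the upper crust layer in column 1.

Take the compensation level at the base of the deeper column (depth z_c below the surface of column 1) and equate Σ ρ_i t_i down to z_c; mantle fills any gap and the z_c terms cancel.
Column 1: 16.34×ρ + 9.866×2.88 + (z_c − 26.206)×3.34
Column 2: 0.3475×0 + 3.025×2.25 + 7.638×2.67 + 17.45×3.02 + (z_c − 0.3475 − 28.113)×3.34
The z_c×3.34 term appears on both sides and cancels. Collect the known terms of each column as K = Σ(ρt)_known − 3.34 × (depth of known layers): K_1 = 28.41408 − 3.34×26.206 = −59.11396; K_2 = 79.89871 − 3.34×(0.3475 + 28.113) = −15.15936.
Balance: K_1 + 16.34×ρ = K_2, so ρ = (K_2 − K_1)/16.34 = 43.9546/16.34 = 2.69 g/cm³.

2.69 g/cm³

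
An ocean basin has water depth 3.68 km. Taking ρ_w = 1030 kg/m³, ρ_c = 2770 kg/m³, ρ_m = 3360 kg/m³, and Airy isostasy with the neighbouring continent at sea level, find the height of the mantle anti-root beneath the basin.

10.9 km

By Archimedes' principle applied to the lithosphere: replacing crust with seawater at the top is compensated by replacing crust with mantle at the base: d (ρ_c − ρ_w) = a (ρ_m − ρ_c).
a = d (ρ_c − ρ_w)/(ρ_m − ρ_c) = 3.68 km × 1740/590 = 10.9 km.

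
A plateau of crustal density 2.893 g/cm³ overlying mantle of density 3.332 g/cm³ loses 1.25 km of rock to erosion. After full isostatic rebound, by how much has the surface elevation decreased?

Rebound u = e ρ_c/ρ_m = 1.25 km × 2.893/3.332 = 1.085 km.
Net surface drop = e − u = 1.25 km − 1.085 km = e (ρ_m − ρ_c)/ρ_m = 0.165 km.

0.165 km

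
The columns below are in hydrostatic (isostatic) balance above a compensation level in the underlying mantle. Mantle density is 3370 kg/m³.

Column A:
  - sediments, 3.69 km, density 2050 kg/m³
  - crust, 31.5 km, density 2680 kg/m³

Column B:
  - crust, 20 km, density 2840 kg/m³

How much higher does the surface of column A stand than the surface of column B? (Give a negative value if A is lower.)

4.75 km

For any compensation level in the mantle, the mantle terms cancel and isostasy reduces to e = (Σt_A − Σt_B) − (Σ(ρt)_A − Σ(ρt)_B) / ρ_m.
Σt_A = 35.19 km; Σt_B = 20 km; Σ(ρt)_A = 91984.5; Σ(ρt)_B = 56800 (in km·kg/m³).
e = (35.19 − 20) − (91984.5 − 56800) / 3370 = 4.75 km.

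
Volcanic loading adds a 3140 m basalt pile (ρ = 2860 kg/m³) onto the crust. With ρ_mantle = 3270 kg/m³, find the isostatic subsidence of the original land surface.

2750 m

Subaerial loading: s = t ρ_load / ρ_m.
s = 3140 m × 2860/3270 = 2750 m.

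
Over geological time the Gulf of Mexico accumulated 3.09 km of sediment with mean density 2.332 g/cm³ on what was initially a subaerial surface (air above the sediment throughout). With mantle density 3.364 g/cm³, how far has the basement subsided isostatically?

Subaerial load: s = t ρ_sed / ρ_m = 3.09 km × 2.332/3.364 = 2.14 km.

2.14 km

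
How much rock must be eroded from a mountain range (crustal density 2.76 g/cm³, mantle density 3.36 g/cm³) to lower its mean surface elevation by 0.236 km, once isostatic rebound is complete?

Net drop Δ = e − u = e − e ρ_c/ρ_m = e (ρ_m − ρ_c)/ρ_m.
e = Δ ρ_m/(ρ_m − ρ_c) = 0.236 km × 3.36/0.6 = 1.32 km.

1.32 km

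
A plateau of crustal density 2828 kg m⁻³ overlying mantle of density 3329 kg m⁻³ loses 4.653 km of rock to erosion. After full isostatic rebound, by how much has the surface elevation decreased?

Rebound u = e ρ_c/ρ_m = 4.653 km × 2828/3329 = 3.953 km.
Net surface drop = e − u = 4.653 km − 3.953 km = e (ρ_m − ρ_c)/ρ_m = 0.7 km.

0.7 km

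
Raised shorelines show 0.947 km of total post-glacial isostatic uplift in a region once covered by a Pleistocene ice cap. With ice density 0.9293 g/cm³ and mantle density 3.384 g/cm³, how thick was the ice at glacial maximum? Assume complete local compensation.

3.45 km

u = t ρ_ice/ρ_m → t = u ρ_m/ρ_ice = 0.947 km × 3.384/0.9293 = 3.45 km.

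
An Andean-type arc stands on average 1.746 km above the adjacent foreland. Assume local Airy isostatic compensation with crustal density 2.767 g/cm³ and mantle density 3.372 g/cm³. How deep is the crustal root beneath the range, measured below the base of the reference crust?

By Archimedes' principle applied to the lithosphere: the weight of the topography is balanced by the buoyancy of the root, ρ_c h = (ρ_m − ρ_c) r.
r = h · ρ_c / (ρ_m − ρ_c) = 1.746 km × 2.767 / (3.372 − 2.767) = 7.99 km.

7.99 km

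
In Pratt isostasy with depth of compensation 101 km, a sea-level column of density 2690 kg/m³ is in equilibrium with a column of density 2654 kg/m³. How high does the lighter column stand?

1.37 km

ρ_ref D = ρ (D + h) → h = D (ρ_ref − ρ)/ρ.
h = 101 km × (2690 − 2654)/2654 = 1.37 km.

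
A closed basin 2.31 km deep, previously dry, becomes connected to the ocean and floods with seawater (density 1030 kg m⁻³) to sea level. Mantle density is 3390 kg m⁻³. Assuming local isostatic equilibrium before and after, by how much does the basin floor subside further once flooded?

After flooding the water column is d + s deep. Its weight must equal the weight of mantle displaced by the extra subsidence s: (d + s) ρ_w = s ρ_m.
s = d ρ_w / (ρ_m − ρ_w) = 2.31 km × 1030/(3390 − 1030) = 1.01 km.

1.01 km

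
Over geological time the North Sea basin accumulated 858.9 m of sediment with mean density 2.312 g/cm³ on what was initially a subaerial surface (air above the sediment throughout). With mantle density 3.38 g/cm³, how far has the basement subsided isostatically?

588 m

Subaerial load: s = t ρ_sed / ρ_m = 858.9 m × 2.312/3.38 = 588 m.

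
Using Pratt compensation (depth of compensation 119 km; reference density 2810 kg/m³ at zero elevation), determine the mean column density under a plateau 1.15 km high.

2780 kg/m³

Pratt balance: ρ_ref D = ρ (D + h).
ρ = ρ_ref D/(D + h) = 2810 × 119 km/(119 km + 1.15 km) = 2780 kg/m³.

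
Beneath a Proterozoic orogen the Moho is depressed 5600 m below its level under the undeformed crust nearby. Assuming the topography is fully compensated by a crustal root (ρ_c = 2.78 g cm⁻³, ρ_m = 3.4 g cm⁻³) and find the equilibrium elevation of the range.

1250 m

For local isostatic compensation: ρ_c h = (ρ_m − ρ_c) r.
h = r (ρ_m − ρ_c) / ρ_c = 5600 m × (3.4 − 2.78) / 2.78 = 1250 m.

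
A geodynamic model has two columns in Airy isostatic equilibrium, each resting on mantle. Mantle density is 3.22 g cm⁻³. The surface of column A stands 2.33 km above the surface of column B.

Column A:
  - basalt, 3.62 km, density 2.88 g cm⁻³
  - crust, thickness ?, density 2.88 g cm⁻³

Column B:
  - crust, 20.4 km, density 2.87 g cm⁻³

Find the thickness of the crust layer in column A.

Take the compensation level at the base of the deeper column (depth z_c below the surface of column A) and equate Σ ρ_i t_i down to z_c; mantle fills any gap and the z_c terms cancel.
Column A: 3.62×2.88 + x×2.88 + (z_c − 3.62 − x)×3.22
Column B: 2.33×0 + 20.4×2.87 + (z_c − 2.33 − 20.4)×3.22
The z_c×3.22 term appears on both sides and cancels. Collect the known terms of each column as K = Σ(ρt)_known − 3.22 × (depth of known layers): K_A = 10.4256 − 3.22×3.62 = −1.2308; K_B = 58.548 − 3.22×(2.33 + 20.4) = −14.6426.
Balance: K_A − x×(3.22 − 2.88) = K_B, so x = (K_A − K_B)/(3.22 − 2.88) = 13.4118/0.34 = 39.4 km.

39.4 km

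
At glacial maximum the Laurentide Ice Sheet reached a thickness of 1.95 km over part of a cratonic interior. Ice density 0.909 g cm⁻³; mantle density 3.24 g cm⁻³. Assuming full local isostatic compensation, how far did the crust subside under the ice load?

0.547 km

Equating mass per unit area of the two columns: the ice load ρ_ice t is balanced by mantle displaced below, ρ_m s.
s = t ρ_ice / ρ_m = 1.95 km × 0.909/3.24 = 0.547 km.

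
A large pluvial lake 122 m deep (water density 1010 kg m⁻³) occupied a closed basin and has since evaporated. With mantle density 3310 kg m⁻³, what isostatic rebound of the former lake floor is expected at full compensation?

37.2 m

u = d ρ_w/ρ_m = 122 m × 1010/3310 = 37.2 m.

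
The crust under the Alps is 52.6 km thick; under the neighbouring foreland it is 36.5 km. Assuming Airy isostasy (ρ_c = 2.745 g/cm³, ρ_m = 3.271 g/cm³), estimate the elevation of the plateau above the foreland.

2.59 km

Excess crust Δ = 52.6 km − 36.5 km = 16.1 km, split between elevation h and root r with h + r = Δ.
Airy balance ρ_c h = (ρ_m − ρ_c) r gives r = h ρ_c/(ρ_m − ρ_c), so h (1 + ρ_c/(ρ_m − ρ_c)) = Δ, i.e. h = Δ (ρ_m − ρ_c)/ρ_m.
h = 16.1 km × 0.526/3.271 = 2.59 km.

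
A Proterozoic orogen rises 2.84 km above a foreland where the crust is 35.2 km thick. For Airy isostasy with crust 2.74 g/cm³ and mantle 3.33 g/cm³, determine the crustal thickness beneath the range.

51.2 km

Root depth r = h ρ_c / (ρ_m − ρ_c) = 2.84 km × 2.74 / 0.59 = 13.19 km.
Total thickness = T + h + r = 35.2 km + 2.84 km + 13.19 km = 51.2 km.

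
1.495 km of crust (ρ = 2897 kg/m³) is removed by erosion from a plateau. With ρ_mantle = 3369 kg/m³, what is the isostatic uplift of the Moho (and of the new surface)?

Unloading: uplift u = e ρ_c/ρ_m = 1.495 km × 2897/3369 = 1.29 km.

1.29 km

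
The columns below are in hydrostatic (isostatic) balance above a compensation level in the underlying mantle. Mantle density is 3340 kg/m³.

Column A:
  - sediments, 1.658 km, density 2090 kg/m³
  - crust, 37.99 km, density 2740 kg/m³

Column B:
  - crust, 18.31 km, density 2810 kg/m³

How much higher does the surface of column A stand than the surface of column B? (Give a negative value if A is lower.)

4.54 km

For any compensation level in the mantle, the mantle terms cancel and isostasy reduces to e = (Σt_A − Σt_B) − (Σ(ρt)_A − Σ(ρt)_B) / ρ_m.
Σt_A = 39.648 km; Σt_B = 18.31 km; Σ(ρt)_A = 107557.82; Σ(ρt)_B = 51451.1 (in km·kg/m³).
e = (39.648 − 18.31) − (107557.82 − 51451.1) / 3340 = 4.54 km.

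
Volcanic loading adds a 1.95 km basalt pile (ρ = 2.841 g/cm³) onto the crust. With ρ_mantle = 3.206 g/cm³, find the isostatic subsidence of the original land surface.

1.73 km

Subaerial loading: s = t ρ_load / ρ_m.
s = 1.95 km × 2.841/3.206 = 1.73 km.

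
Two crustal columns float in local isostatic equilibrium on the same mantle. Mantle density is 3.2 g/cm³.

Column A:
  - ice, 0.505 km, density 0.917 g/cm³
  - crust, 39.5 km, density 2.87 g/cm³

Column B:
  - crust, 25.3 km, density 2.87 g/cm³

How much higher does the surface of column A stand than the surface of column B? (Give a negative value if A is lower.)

For any compensation level in the mantle, the mantle terms cancel and isostasy reduces to e = (Σt_A − Σt_B) − (Σ(ρt)_A − Σ(ρt)_B) / ρ_m.
Σt_A = 40.005 km; Σt_B = 25.3 km; Σ(ρt)_A = 113.828085; Σ(ρt)_B = 72.611 (in km·g/cm³).
e = (40.005 − 25.3) − (113.828085 − 72.611) / 3.2 = 1.82 km.

1.82 km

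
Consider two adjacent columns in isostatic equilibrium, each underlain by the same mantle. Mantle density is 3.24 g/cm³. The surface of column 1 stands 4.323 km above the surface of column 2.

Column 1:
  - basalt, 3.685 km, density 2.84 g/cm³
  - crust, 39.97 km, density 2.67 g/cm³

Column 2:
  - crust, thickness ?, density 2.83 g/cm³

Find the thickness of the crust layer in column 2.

25 km

Take the compensation level at the base of the deeper column (depth z_c below the surface of column 1) and equate Σ ρ_i t_i down to z_c; mantle fills any gap and the z_c terms cancel.
Column 1: 3.685×2.84 + 39.97×2.67 + (z_c − 43.655)×3.24
Column 2: 4.323×0 + x×2.83 + (z_c − 4.323 − 0 − x)×3.24
The z_c×3.24 term appears on both sides and cancels. Collect the known terms of each column as K = Σ(ρt)_known − 3.24 × (depth of known layers): K_1 = 117.1853 − 3.24×43.655 = −24.2569; K_2 = 0 − 3.24×(4.323 + 0) = −14.00652.
Balance: K_1 = K_2 − x×(3.24 − 2.83), so x = (K_2 − K_1)/(3.24 − 2.83) = 10.2504/0.41 = 25 km.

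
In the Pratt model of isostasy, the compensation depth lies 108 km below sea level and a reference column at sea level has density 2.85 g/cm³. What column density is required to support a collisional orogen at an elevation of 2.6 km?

Pratt balance: ρ_ref D = ρ (D + h).
ρ = ρ_ref D/(D + h) = 2.85 × 108 km/(108 km + 2.6 km) = 2.78 g/cm³.

2.78 g/cm³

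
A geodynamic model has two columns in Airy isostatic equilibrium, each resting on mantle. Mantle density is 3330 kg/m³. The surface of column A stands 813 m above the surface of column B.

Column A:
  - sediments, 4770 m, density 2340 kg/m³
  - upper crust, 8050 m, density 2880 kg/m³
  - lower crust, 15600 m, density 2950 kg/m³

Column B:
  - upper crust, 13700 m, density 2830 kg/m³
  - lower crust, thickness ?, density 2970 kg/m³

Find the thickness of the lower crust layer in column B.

13100 m

Take the compensation level at the base of the deeper column (depth z_c below the surface of column A) and equate Σ ρ_i t_i down to z_c; mantle fills any gap and the z_c terms cancel.
Column A: 4770×2340 + 8050×2880 + 15600×2950 + (z_c − 28420)×3330
Column B: 813×0 + 13700×2830 + x×2970 + (z_c − 813 − 13700 − x)×3330
The z_c×3330 term appears on both sides and cancels. Collect the known terms of each column as K = Σ(ρt)_known − 3330 × (depth of known layers): K_A = 80365800 − 3330×28420 = −14272800; K_B = 38771000 − 3330×(813 + 13700) = −9557290.
Balance: K_A = K_B − x×(3330 − 2970), so x = (K_B − K_A)/(3330 − 2970) = 4715510/360 = 13100 m.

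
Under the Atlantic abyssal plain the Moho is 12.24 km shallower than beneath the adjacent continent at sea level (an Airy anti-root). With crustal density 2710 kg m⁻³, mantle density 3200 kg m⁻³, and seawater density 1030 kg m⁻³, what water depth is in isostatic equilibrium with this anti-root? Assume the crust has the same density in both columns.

Replacing a thickness d of crust by seawater at the top must be balanced by replacing crust with mantle at the base: d (ρ_c − ρ_w) = a (ρ_m − ρ_c).
d = a (ρ_m − ρ_c)/(ρ_c − ρ_w) = 12.24 km × 490/1680 = 3.57 km.

3.57 km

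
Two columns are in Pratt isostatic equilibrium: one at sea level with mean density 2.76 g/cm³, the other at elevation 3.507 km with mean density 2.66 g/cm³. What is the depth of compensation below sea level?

ρ_ref D = ρ (D + h) → D (ρ_ref − ρ) = ρ h.
D = ρ h/(ρ_ref − ρ) = 2.66 × 3.507 km/(2.76 − 2.66) = 93.3 km.

93.3 km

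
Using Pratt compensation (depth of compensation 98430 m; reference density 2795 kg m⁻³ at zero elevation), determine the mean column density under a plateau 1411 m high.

2760 kg m⁻³

Pratt balance: ρ_ref D = ρ (D + h).
ρ = ρ_ref D/(D + h) = 2795 × 98430 m/(98430 m + 1411 m) = 2760 kg m⁻³.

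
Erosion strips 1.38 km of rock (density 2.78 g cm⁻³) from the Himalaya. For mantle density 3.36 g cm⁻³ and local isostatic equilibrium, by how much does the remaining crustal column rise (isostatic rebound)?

1.14 km

Unloading: uplift u = e ρ_c/ρ_m = 1.38 km × 2.78/3.36 = 1.14 km.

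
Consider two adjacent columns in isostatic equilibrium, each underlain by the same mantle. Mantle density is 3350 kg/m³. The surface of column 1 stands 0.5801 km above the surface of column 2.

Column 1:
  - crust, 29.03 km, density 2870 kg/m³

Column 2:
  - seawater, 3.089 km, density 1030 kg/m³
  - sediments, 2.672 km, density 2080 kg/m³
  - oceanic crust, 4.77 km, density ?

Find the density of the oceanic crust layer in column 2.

Take the compensation level at the base of the deeper column (depth z_c below the surface of column 1) and equate Σ ρ_i t_i down to z_c; mantle fills any gap and the z_c terms cancel.
Column 1: 29.03×2870 + (z_c − 29.03)×3350
Column 2: 0.5801×0 + 3.089×1030 + 2.672×2080 + 4.77×ρ + (z_c − 0.5801 − 10.531)×3350
The z_c×3350 term appears on both sides and cancels. Collect the known terms of each column as K = Σ(ρt)_known − 3350 × (depth of known layers): K_1 = 83316.1 − 3350×29.03 = −13934.4; K_2 = 8739.43 − 3350×(0.5801 + 10.531) = −28482.755.
Balance: K_1 = K_2 + 4.77×ρ, so ρ = (K_1 − K_2)/4.77 = 14548.4/4.77 = 3050 kg/m³.

3050 kg/m³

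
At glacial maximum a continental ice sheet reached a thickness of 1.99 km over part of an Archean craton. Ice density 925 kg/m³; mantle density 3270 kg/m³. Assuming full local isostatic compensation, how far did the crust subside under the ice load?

Equating mass per unit area of the two columns: the ice load ρ_ice t is balanced by mantle displaced below, ρ_m s.
s = t ρ_ice / ρ_m = 1.99 km × 925/3270 = 0.563 km.

0.563 km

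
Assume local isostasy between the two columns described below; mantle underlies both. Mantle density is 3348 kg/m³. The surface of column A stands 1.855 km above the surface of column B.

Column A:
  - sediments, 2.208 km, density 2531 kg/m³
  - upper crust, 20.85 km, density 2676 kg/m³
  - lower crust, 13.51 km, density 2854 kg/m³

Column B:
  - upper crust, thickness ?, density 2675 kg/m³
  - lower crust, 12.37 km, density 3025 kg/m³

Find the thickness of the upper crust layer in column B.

18.3 km

Take the compensation level at the base of the deeper column (depth z_c below the surface of column A) and equate Σ ρ_i t_i down to z_c; mantle fills any gap and the z_c terms cancel.
Column A: 2.208×2531 + 20.85×2676 + 13.51×2854 + (z_c − 36.568)×3348
Column B: 1.855×0 + x×2675 + 12.37×3025 + (z_c − 1.855 − 12.37 − x)×3348
The z_c×3348 term appears on both sides and cancels. Collect the known terms of each column as K = Σ(ρt)_known − 3348 × (depth of known layers): K_A = 99940.588 − 3348×36.568 = −22489.076; K_B = 37419.25 − 3348×(1.855 + 12.37) = −10206.05.
Balance: K_A = K_B − x×(3348 − 2675), so x = (K_B − K_A)/(3348 − 2675) = 12283/673 = 18.3 km.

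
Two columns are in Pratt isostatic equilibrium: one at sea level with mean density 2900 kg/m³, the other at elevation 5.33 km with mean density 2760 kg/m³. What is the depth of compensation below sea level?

105 km

ρ_ref D = ρ (D + h) → D (ρ_ref − ρ) = ρ h.
D = ρ h/(ρ_ref − ρ) = 2760 × 5.33 km/(2900 − 2760) = 105 km.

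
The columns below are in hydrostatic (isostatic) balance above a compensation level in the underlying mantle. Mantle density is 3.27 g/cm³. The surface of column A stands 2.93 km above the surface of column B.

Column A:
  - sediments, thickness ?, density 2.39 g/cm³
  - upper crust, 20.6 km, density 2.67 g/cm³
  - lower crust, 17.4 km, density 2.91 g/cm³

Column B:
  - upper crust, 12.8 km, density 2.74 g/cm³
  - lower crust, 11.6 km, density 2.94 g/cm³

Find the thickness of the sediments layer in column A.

Take the compensation level at the base of the deeper column (depth z_c below the surface of column A) and equate Σ ρ_i t_i down to z_c; mantle fills any gap and the z_c terms cancel.
Column A: x×2.39 + 20.6×2.67 + 17.4×2.91 + (z_c − 38 − x)×3.27
Column B: 2.93×0 + 12.8×2.74 + 11.6×2.94 + (z_c − 2.93 − 24.4)×3.27
The z_c×3.27 term appears on both sides and cancels. Collect the known terms of each column as K = Σ(ρt)_known − 3.27 × (depth of known layers): K_A = 105.636 − 3.27×38 = −18.624; K_B = 69.176 − 3.27×(2.93 + 24.4) = −20.1931.
Balance: K_A − x×(3.27 − 2.39) = K_B, so x = (K_A − K_B)/(3.27 − 2.39) = 1.5691/0.88 = 1.78 km.

1.78 km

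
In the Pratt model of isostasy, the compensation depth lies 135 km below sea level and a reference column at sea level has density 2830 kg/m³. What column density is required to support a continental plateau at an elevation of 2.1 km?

2790 kg/m³

Pratt balance: ρ_ref D = ρ (D + h).
ρ = ρ_ref D/(D + h) = 2830 × 135 km/(135 km + 2.1 km) = 2790 kg/m³.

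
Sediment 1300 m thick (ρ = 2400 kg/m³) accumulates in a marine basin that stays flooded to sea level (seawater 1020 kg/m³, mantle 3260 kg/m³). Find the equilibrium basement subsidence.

Submarine loading: the sediment displaces seawater, and the subsidence is in turn flooded, so s (ρ_m − ρ_w) = t (ρ_sed − ρ_w).
s = 1300 m × (2400 − 1020) / (3260 − 1020) = 801 m.

801 m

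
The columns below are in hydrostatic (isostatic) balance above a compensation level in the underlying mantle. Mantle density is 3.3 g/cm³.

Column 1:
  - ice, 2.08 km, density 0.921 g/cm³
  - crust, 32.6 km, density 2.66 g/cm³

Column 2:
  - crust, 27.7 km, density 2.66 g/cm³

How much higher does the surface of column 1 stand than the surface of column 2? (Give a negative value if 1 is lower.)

For any compensation level in the mantle, the mantle terms cancel and isostasy reduces to e = (Σt_1 − Σt_2) − (Σ(ρt)_1 − Σ(ρt)_2) / ρ_m.
Σt_1 = 34.68 km; Σt_2 = 27.7 km; Σ(ρt)_1 = 88.63168; Σ(ρt)_2 = 73.682 (in km·g/cm³).
e = (34.68 − 27.7) − (88.63168 − 73.682) / 3.3 = 2.45 km.

2.45 km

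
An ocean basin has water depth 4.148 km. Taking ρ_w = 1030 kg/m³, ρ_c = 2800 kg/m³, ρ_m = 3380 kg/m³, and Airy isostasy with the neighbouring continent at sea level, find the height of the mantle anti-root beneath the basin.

Balancing pressure at the compensation depth: replacing crust with seawater at the top is compensated by replacing crust with mantle at the base: d (ρ_c − ρ_w) = a (ρ_m − ρ_c).
a = d (ρ_c − ρ_w)/(ρ_m − ρ_c) = 4.148 km × 1770/580 = 12.7 km.

12.7 km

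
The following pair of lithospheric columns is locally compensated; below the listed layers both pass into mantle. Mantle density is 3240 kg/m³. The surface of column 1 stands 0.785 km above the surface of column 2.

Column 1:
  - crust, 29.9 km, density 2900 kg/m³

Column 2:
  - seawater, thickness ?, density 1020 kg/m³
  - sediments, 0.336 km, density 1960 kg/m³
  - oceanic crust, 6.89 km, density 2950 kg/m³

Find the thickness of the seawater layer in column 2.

2.34 km

Take the compensation level at the base of the deeper column (depth z_c below the surface of column 1) and equate Σ ρ_i t_i down to z_c; mantle fills any gap and the z_c terms cancel.
Column 1: 29.9×2900 + (z_c − 29.9)×3240
Column 2: 0.785×0 + x×1020 + 0.336×1960 + 6.89×2950 + (z_c − 0.785 − 7.226 − x)×3240
The z_c×3240 term appears on both sides and cancels. Collect the known terms of each column as K = Σ(ρt)_known − 3240 × (depth of known layers): K_1 = 86710 − 3240×29.9 = −10166; K_2 = 20984.06 − 3240×(0.785 + 7.226) = −4971.58.
Balance: K_1 = K_2 − x×(3240 − 1020), so x = (K_2 − K_1)/(3240 − 1020) = 5194.42/2220 = 2.34 km.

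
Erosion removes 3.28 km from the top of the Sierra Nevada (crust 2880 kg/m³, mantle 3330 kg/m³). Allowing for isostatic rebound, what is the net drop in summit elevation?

Rebound u = e ρ_c/ρ_m = 3.28 km × 2880/3330 = 2.837 km.
Net surface drop = e − u = 3.28 km − 2.837 km = e (ρ_m − ρ_c)/ρ_m = 0.443 km.

0.443 km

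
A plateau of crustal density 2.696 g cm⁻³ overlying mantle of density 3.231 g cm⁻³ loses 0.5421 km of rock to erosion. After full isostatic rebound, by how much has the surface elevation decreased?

0.0898 km

Rebound u = e ρ_c/ρ_m = 0.5421 km × 2.696/3.231 = 0.4523 km.
Net surface drop = e − u = 0.5421 km − 0.4523 km = e (ρ_m − ρ_c)/ρ_m = 0.0898 km.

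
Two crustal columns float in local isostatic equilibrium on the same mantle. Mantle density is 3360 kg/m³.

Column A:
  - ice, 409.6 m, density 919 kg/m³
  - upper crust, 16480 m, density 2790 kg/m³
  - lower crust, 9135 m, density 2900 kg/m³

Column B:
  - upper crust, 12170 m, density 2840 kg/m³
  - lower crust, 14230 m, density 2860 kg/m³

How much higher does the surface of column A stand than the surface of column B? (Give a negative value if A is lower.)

For any compensation level in the mantle, the mantle terms cancel and isostasy reduces to e = (Σt_A − Σt_B) − (Σ(ρt)_A − Σ(ρt)_B) / ρ_m.
Σt_A = 26024.6 m; Σt_B = 26400 m; Σ(ρt)_A = 72847122.4; Σ(ρt)_B = 75260600 (in m·kg/m³).
e = (26024.6 − 26400) − (72847122.4 − 75260600) / 3360 = 343 m.

343 m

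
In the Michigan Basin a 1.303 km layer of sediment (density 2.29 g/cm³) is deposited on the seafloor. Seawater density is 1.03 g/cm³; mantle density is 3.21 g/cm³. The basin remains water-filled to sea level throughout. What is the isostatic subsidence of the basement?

Submarine loading: the sediment displaces seawater, and the subsidence is in turn flooded, so s (ρ_m − ρ_w) = t (ρ_sed − ρ_w).
s = 1.303 km × (2.29 − 1.03) / (3.21 − 1.03) = 0.753 km.

0.753 km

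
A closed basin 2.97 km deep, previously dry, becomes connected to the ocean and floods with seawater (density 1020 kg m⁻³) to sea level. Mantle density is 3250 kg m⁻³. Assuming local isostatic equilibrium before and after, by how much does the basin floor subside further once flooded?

After flooding the water column is d + s deep. Its weight must equal the weight of mantle displaced by the extra subsidence s: (d + s) ρ_w = s ρ_m.
s = d ρ_w / (ρ_m − ρ_w) = 2.97 km × 1020/(3250 − 1020) = 1.36 km.

1.36 km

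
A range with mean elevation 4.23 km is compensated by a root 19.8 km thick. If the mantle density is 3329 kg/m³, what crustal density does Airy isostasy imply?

ρ_c h = (ρ_m − ρ_c) r → ρ_c (h + r) = ρ_m r → ρ_c = ρ_m r / (h + r).
ρ_c = 3329 × 19.8 km / (4.23 km + 19.8 km) = 2740 kg/m³.

2740 kg/m³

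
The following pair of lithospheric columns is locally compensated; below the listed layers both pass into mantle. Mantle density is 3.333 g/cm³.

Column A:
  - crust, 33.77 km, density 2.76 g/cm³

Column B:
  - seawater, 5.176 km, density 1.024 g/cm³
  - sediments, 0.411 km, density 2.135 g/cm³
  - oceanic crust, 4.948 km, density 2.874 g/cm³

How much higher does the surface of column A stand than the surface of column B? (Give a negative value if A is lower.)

For any compensation level in the mantle, the mantle terms cancel and isostasy reduces to e = (Σt_A − Σt_B) − (Σ(ρt)_A − Σ(ρt)_B) / ρ_m.
Σt_A = 33.77 km; Σt_B = 10.535 km; Σ(ρt)_A = 93.2052; Σ(ρt)_B = 20.398261 (in km·g/cm³).
e = (33.77 − 10.535) − (93.2052 − 20.398261) / 3.333 = 1.39 km.

1.39 km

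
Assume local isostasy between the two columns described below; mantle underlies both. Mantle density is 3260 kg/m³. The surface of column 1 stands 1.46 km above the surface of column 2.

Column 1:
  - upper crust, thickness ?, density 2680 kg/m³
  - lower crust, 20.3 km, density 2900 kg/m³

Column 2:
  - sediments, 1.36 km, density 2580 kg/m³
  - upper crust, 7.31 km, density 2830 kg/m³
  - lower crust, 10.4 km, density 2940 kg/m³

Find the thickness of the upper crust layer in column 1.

Take the compensation level at the base of the deeper column (depth z_c below the surface of column 1) and equate Σ ρ_i t_i down to z_c; mantle fills any gap and the z_c terms cancel.
Column 1: x×2680 + 20.3×2900 + (z_c − 20.3 − x)×3260
Column 2: 1.46×0 + 1.36×2580 + 7.31×2830 + 10.4×2940 + (z_c − 1.46 − 19.07)×3260
The z_c×3260 term appears on both sides and cancels. Collect the known terms of each column as K = Σ(ρt)_known − 3260 × (depth of known layers): K_1 = 58870 − 3260×20.3 = −7308; K_2 = 54772.1 − 3260×(1.46 + 19.07) = −12155.7.
Balance: K_1 − x×(3260 − 2680) = K_2, so x = (K_1 − K_2)/(3260 − 2680) = 4847.7/580 = 8.36 km.

8.36 km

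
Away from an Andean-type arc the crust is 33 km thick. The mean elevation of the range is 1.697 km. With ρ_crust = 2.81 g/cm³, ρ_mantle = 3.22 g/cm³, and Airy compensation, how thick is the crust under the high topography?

Root depth r = h ρ_c / (ρ_m − ρ_c) = 1.697 km × 2.81 / 0.41 = 11.63 km.
Total thickness = T + h + r = 33 km + 1.697 km + 11.63 km = 46.3 km.

46.3 km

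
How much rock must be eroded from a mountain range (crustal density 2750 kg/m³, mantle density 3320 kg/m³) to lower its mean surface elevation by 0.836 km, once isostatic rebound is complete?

Net drop Δ = e − u = e − e ρ_c/ρ_m = e (ρ_m − ρ_c)/ρ_m.
e = Δ ρ_m/(ρ_m − ρ_c) = 0.836 km × 3320/570 = 4.87 km.

4.87 km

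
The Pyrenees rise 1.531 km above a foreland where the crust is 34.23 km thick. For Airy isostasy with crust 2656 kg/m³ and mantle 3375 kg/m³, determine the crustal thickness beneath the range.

Root depth r = h ρ_c / (ρ_m − ρ_c) = 1.531 km × 2656 / 719 = 5.656 km.
Total thickness = T + h + r = 34.23 km + 1.531 km + 5.656 km = 41.4 km.

41.4 km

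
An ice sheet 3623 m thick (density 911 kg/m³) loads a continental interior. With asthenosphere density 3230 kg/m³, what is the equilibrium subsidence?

Isostatic balance requires: the ice load ρ_ice t is balanced by mantle displaced below, ρ_m s.
s = t ρ_ice / ρ_m = 3623 m × 911/3230 = 1020 m.

1020 m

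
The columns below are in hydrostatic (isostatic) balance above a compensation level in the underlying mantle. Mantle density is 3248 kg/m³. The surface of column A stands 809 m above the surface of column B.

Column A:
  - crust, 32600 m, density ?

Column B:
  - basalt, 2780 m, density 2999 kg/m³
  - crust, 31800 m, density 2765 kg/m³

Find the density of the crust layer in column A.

2680 kg/m³

Take the compensation level at the base of the deeper column (depth z_c below the surface of column A) and equate Σ ρ_i t_i down to z_c; mantle fills any gap and the z_c terms cancel.
Column A: 32600×ρ + (z_c − 32600)×3248
Column B: 809×0 + 2780×2999 + 31800×2765 + (z_c − 809 − 34580)×3248
The z_c×3248 term appears on both sides and cancels. Collect the known terms of each column as K = Σ(ρt)_known − 3248 × (depth of known layers): K_A = 0 − 3248×32600 = −105884800; K_B = 96264220 − 3248×(809 + 34580) = −18679252.
Balance: K_A + 32600×ρ = K_B, so ρ = (K_B − K_A)/32600 = 87205500/32600 = 2680 kg/m³.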